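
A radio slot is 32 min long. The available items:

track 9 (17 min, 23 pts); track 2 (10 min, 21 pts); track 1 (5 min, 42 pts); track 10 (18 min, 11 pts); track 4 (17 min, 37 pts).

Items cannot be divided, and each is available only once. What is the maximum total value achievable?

Check high-value combinations within 32 min:
- track 2+track 1+track 4: duration 10+5+17=32, value 21+42+37=100
- track 9+track 2+track 1: duration 17+10+5=32, value 23+21+42=86
- track 1+track 4: duration 5+17=22, value 42+37=79
- track 9+track 1: duration 17+5=22, value 23+42=65
Best: 100 pts.

100 pts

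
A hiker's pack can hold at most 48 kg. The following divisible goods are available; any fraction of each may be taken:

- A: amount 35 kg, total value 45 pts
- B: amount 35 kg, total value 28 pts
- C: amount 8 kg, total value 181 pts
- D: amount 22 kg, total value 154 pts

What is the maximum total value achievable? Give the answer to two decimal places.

358.14

Take in order of value per unit:
- C (181/8 per unit): all 8 → value 181, running total 181.00
- D (154/22 per unit): all 22 → value 154, running total 335.00
- A (45/35 per unit): 18 of 35 → value 18×45/35 = 23.1429, running total 358.14
Total 358.14.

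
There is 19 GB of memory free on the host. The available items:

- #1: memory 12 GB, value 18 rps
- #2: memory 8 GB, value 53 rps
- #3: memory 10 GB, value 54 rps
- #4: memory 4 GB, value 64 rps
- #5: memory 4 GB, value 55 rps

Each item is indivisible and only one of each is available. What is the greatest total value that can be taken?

173 rps

Check high-value combinations within 19 GB:
- #3+#4+#5: memory 10+4+4=18, value 54+64+55=173
- #2+#4+#5: memory 8+4+4=16, value 53+64+55=172
- #4+#5: memory 4+4=8, value 64+55=119
- #3+#4: memory 10+4=14, value 54+64=118
- #2+#4: memory 8+4=12, value 53+64=117
Best: 173 rps.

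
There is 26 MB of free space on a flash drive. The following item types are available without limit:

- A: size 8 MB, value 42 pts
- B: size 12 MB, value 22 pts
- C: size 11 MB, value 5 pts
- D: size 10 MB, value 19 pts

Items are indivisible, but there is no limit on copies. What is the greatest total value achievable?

126 pts

Best value-per-unit is A at 42/8, and filling with it alone uses size 3×8=24. No mix of the others beats 3×42 = 126.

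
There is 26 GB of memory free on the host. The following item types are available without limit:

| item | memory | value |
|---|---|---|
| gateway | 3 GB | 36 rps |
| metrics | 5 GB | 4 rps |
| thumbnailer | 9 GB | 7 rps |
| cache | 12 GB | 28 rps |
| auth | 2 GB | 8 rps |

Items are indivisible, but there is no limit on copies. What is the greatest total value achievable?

296 rps

Best value-per-unit is gateway at 36/3; filling with it alone gives 8×36 = 288.
Optimal mix: 8×gateway + 1×auth → memory 26, value 296.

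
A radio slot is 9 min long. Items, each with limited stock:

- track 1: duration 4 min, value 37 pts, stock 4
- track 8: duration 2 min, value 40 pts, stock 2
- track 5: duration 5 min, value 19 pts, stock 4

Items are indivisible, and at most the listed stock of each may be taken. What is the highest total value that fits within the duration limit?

117 pts

Best selections within duration 9 and stock limits:
- 1×track 1 + 2×track 8: duration 8, value 117
- 2×track 8 + 1×track 5: duration 9, value 99
Best: 117 pts.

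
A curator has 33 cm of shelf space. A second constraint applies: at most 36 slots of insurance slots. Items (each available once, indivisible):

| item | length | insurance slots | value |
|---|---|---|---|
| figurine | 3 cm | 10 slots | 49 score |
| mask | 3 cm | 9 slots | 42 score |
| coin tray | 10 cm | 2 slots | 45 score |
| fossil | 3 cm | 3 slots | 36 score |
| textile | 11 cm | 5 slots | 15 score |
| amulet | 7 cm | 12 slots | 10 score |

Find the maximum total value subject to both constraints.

187 score

Feasible sets respecting both limits:
- figurine+mask+coin tray+fossil+textile: length 30, insurance slots 29, value 187
- figurine+mask+coin tray+fossil+amulet: length 26, insurance slots 36, value 182
- figurine+mask+coin tray+fossil: length 19, insurance slots 24, value 172
- figurine+mask+coin tray+textile: length 27, insurance slots 26, value 151
Best: 187 score.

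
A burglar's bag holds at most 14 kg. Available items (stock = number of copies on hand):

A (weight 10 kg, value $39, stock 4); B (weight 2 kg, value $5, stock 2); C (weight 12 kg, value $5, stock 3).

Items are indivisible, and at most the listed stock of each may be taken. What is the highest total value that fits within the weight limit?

$49

Best selections within weight 14 and stock limits:
- 1×A + 2×B: weight 14, value 49
- 1×A + 1×B: weight 12, value 44
- 1×A: weight 10, value 39
Best: $49.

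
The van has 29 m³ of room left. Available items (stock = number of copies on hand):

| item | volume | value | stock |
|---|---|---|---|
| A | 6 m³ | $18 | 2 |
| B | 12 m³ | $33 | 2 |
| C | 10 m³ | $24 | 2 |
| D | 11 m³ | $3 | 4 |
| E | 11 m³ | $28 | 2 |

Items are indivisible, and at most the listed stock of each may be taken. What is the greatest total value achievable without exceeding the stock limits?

Best selections within volume 29 and stock limits:
- 1×A + 1×B + 1×E: volume 29, value 79
- 1×A + 1×B + 1×C: volume 28, value 75
- 1×A + 2×E: volume 28, value 74
- 1×A + 1×C + 1×E: volume 27, value 70
Best: $79.

$79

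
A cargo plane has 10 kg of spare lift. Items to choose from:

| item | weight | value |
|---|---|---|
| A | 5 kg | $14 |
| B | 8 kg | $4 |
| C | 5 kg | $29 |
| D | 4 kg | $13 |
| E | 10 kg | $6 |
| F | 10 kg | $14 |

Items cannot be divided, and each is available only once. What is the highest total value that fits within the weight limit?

$43

Check high-value combinations within 10 kg:
- A+C: weight 5+5=10, value 14+29=43
- C+D: weight 5+4=9, value 29+13=42
- C: weight 5, value 29
- A+D: weight 5+4=9, value 14+13=27
- A: weight 5, value 14
Best: $43.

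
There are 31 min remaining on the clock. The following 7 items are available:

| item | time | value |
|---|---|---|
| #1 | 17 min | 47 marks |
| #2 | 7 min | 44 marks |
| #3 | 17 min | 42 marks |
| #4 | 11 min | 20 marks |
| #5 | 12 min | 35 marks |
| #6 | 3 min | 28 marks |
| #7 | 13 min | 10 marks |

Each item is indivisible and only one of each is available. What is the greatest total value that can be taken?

119 marks

Check high-value combinations within 31 min:
- #1+#2+#6: time 17+7+3=27, value 47+44+28=119
- #2+#3+#6: time 7+17+3=27, value 44+42+28=114
- #2+#5+#6: time 7+12+3=22, value 44+35+28=107
- #2+#4+#5: time 7+11+12=30, value 44+20+35=99
Best: 119 marks.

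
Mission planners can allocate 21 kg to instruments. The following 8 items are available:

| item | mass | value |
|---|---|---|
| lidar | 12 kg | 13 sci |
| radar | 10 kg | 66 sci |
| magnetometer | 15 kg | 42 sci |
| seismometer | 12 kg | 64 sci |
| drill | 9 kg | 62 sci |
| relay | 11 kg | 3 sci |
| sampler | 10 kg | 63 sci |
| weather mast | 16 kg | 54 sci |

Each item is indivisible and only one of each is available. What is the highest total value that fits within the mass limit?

129 sci

Check high-value combinations within 21 kg:
- radar+sampler: mass 10+10=20, value 66+63=129
- radar+drill: mass 10+9=19, value 66+62=128
- seismometer+drill: mass 12+9=21, value 64+62=126
- drill+sampler: mass 9+10=19, value 62+63=125
- lidar+drill: mass 12+9=21, value 13+62=75
Best: 129 sci.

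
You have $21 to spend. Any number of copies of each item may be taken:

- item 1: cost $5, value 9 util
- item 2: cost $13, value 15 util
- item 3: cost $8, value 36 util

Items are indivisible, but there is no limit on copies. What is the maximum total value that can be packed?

81 util

Best value-per-unit is item 3 at 36/8; filling with it alone gives 2×36 = 72.
Optimal mix: 1×item 1 + 2×item 3 → cost 21, value 81.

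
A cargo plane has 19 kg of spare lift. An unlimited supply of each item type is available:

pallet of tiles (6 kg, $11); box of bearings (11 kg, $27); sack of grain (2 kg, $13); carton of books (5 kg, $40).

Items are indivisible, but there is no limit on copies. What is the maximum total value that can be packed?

Best value-per-unit is carton of books at 40/5; filling with it alone gives 3×40 = 120.
Optimal mix: 2×sack of grain + 3×carton of books → weight 19, value 146.

$146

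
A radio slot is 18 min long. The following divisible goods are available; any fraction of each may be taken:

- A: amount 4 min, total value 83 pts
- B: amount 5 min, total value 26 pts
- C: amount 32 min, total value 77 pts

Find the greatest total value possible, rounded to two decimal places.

Take in order of value per unit:
- A (83/4 per unit): all 4 → value 83, running total 83.00
- B (26/5 per unit): all 5 → value 26, running total 109.00
- C (77/32 per unit): 9 of 32 → value 9×77/32 = 21.6563, running total 130.66
Total 130.66.

130.66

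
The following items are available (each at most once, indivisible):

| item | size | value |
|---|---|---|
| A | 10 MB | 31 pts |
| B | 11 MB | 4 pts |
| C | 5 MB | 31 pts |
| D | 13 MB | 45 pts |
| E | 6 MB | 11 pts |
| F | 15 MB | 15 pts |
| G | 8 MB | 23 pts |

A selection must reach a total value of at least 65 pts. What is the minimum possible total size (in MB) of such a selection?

Subsets with value ≥ 65, sorted by total size:
- C+D: size 18, value 76
- C+E+G: size 19, value 65
- A+C+E: size 21, value 73
- D+G: size 21, value 68
Minimum size: 18 MB.

18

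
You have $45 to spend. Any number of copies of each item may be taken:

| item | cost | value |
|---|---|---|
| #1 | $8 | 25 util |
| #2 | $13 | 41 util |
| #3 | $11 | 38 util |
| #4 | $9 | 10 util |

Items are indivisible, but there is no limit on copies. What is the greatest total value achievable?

Best value-per-unit is #3 at 38/11, and filling with it alone uses cost 4×11=44. No mix of the others beats 4×38 = 152.

152 util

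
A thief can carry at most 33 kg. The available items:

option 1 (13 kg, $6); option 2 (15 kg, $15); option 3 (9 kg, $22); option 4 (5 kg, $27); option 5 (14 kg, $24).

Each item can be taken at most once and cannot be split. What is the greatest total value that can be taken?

Check high-value combinations within 33 kg:
- option 3+option 4+option 5: weight 9+5+14=28, value 22+27+24=73
- option 2+option 3+option 4: weight 15+9+5=29, value 15+22+27=64
- option 1+option 4+option 5: weight 13+5+14=32, value 6+27+24=57
Best: $73.

$73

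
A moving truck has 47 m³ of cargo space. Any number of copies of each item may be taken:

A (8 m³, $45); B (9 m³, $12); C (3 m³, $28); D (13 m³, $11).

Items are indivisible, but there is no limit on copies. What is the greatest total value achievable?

Best value-per-unit is C at 28/3, and filling with it alone uses volume 15×3=45. No mix of the others beats 15×28 = 420.

$420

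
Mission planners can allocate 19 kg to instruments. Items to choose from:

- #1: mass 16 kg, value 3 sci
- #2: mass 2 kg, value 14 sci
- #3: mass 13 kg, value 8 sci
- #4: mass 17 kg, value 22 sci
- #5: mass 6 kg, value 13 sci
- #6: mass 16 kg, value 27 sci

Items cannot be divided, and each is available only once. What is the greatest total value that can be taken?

Check high-value combinations within 19 kg:
- #2+#6: mass 2+16=18, value 14+27=41
- #2+#4: mass 2+17=19, value 14+22=36
- #2+#5: mass 2+6=8, value 14+13=27
- #6: mass 16, value 27
- #2+#3: mass 2+13=15, value 14+8=22
Best: 41 sci.

41 sci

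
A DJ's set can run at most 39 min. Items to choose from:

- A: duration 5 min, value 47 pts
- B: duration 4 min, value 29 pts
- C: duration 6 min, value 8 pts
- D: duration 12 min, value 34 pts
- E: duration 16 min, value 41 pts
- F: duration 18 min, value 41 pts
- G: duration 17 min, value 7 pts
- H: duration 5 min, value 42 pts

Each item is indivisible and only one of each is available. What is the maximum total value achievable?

This is a 0/1 knapsack; check combinations near the capacity.
- A+B+C+E+H: duration 5+4+6+16+5=36, value 47+29+8+41+42=167
- A+B+C+F+H: duration 5+4+6+18+5=38, value 47+29+8+41+42=167
- A+D+E+H: duration 5+12+16+5=38, value 47+34+41+42=164
- A+B+C+D+H: duration 5+4+6+12+5=32, value 47+29+8+34+42=160
- A+B+E+H: duration 5+4+16+5=30, value 47+29+41+42=159
Best: 167 pts.

167 pts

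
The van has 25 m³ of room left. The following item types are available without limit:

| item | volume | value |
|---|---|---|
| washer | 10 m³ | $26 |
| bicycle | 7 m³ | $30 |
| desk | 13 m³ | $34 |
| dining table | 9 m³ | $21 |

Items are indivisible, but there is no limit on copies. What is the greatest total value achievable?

$90

Best value-per-unit is bicycle at 30/7, and filling with it alone uses volume 3×7=21. No mix of the others beats 3×30 = 90.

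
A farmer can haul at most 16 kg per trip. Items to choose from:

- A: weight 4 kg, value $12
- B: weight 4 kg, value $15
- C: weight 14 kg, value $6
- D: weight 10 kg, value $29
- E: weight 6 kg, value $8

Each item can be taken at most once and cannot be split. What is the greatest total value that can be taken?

$44

Check high-value combinations within 16 kg:
- B+D: weight 4+10=14, value 15+29=44
- A+D: weight 4+10=14, value 12+29=41
- D+E: weight 10+6=16, value 29+8=37
- A+B+E: weight 4+4+6=14, value 12+15+8=35
- D: weight 10, value 29
Best: $44.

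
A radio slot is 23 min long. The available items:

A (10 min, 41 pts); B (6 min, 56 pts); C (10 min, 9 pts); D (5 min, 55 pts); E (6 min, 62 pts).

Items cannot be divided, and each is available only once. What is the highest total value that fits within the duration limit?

Check high-value combinations within 23 min:
- B+D+E: duration 6+5+6=17, value 56+55+62=173
- A+B+E: duration 10+6+6=22, value 41+56+62=159
- A+D+E: duration 10+5+6=21, value 41+55+62=158
Best: 173 pts.

173 pts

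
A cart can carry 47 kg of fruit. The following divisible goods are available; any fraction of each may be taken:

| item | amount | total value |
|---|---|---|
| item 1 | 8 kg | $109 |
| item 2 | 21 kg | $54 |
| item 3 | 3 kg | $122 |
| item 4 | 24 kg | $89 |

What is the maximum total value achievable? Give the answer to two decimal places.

Take in order of value per unit:
- item 3 (122/3 per unit): all 3 → value 122, running total 122.00
- item 1 (109/8 per unit): all 8 → value 109, running total 231.00
- item 4 (89/24 per unit): all 24 → value 89, running total 320.00
- item 2 (54/21 per unit): 12 of 21 → value 12×54/21 = 30.8571, running total 350.86
Total 350.86.

350.86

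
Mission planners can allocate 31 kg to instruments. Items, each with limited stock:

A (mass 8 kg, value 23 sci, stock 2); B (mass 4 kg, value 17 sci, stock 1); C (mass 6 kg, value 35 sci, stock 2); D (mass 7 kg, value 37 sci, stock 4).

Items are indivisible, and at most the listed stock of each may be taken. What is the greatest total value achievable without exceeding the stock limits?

163 sci

Best selections within mass 31 and stock limits:
- 1×B + 1×C + 3×D: mass 31, value 163
- 1×B + 2×C + 2×D: mass 30, value 161
- 4×D: mass 28, value 148
- 1×A + 1×B + 2×C + 1×D: mass 31, value 147
Best: 163 sci.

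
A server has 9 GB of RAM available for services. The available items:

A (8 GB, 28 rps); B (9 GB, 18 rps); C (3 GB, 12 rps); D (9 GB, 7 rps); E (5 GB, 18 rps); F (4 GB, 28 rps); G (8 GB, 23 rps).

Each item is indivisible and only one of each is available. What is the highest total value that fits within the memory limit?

Check high-value combinations within 9 GB:
- E+F: memory 5+4=9, value 18+28=46
- C+F: memory 3+4=7, value 12+28=40
- C+E: memory 3+5=8, value 12+18=30
Best: 46 rps.

46 rps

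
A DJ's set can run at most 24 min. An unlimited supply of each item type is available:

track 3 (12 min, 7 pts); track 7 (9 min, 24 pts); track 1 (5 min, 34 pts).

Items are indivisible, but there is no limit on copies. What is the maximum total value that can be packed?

136 pts

Best value-per-unit is track 1 at 34/5, and filling with it alone uses duration 4×5=20. No mix of the others beats 4×34 = 136.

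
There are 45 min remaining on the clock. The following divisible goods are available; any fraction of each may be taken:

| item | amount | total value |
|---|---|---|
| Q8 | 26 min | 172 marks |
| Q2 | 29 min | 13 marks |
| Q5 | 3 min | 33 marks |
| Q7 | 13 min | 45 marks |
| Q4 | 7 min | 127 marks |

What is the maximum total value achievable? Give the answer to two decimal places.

363.15

Take in order of value per unit:
- Q4 (127/7 per unit): all 7 → value 127, running total 127.00
- Q5 (33/3 per unit): all 3 → value 33, running total 160.00
- Q8 (172/26 per unit): all 26 → value 172, running total 332.00
- Q7 (45/13 per unit): 9 of 13 → value 9×45/13 = 31.1538, running total 363.15
Total 363.15.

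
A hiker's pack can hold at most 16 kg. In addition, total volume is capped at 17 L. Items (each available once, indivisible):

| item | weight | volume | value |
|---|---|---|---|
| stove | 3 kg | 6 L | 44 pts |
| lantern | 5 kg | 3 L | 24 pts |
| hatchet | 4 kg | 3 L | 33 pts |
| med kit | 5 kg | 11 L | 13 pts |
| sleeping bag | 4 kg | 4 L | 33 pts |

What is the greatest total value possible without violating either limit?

Feasible sets respecting both limits:
- stove+lantern+hatchet+sleeping bag: weight 16, volume 16, value 134
- stove+hatchet+sleeping bag: weight 11, volume 13, value 110
- stove+lantern+hatchet: weight 12, volume 12, value 101
- stove+lantern+sleeping bag: weight 12, volume 13, value 101
Best: 134 pts.

134 pts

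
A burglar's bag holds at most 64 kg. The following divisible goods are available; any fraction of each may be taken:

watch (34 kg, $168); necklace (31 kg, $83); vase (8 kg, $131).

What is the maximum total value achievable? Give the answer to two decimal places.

357.90

Take in order of value per unit:
- vase (131/8 per unit): all 8 → value 131, running total 131.00
- watch (168/34 per unit): all 34 → value 168, running total 299.00
- necklace (83/31 per unit): 22 of 31 → value 22×83/31 = 58.9032, running total 357.90
Total 357.90.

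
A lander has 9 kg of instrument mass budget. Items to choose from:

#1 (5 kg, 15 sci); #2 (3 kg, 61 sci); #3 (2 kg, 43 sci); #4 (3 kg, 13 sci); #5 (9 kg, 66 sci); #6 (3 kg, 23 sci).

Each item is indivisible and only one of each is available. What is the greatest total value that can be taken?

Check high-value combinations within 9 kg:
- #2+#3+#6: mass 3+2+3=8, value 61+43+23=127
- #2+#3+#4: mass 3+2+3=8, value 61+43+13=117
- #2+#3: mass 3+2=5, value 61+43=104
Best: 127 sci.

127 sci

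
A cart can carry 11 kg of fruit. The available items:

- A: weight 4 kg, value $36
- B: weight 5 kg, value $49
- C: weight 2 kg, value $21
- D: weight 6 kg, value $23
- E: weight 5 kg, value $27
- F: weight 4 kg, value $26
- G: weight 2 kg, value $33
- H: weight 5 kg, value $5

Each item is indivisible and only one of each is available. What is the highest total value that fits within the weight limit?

$118

Check high-value combinations within 11 kg:
- A+B+G: weight 4+5+2=11, value 36+49+33=118
- B+F+G: weight 5+4+2=11, value 49+26+33=108
- A+B+C: weight 4+5+2=11, value 36+49+21=106
- B+C+G: weight 5+2+2=9, value 49+21+33=103
- B+C+F: weight 5+2+4=11, value 49+21+26=96
Best: $118.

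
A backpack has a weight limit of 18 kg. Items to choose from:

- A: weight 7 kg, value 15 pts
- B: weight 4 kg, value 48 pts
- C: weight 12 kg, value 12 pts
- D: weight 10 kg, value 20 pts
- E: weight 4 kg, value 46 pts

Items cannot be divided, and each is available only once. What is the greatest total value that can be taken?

Check high-value combinations within 18 kg:
- B+D+E: weight 4+10+4=18, value 48+20+46=114
- A+B+E: weight 7+4+4=15, value 15+48+46=109
- B+E: weight 4+4=8, value 48+46=94
Best: 114 pts.

114 pts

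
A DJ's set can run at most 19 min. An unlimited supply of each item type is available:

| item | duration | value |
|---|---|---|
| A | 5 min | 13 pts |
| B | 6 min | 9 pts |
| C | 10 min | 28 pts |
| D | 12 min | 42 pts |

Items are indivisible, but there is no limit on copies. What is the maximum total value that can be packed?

55 pts

Best value-per-unit is D at 42/12; filling with it alone gives 1×42 = 42.
Optimal mix: 1×A + 1×D → duration 17, value 55.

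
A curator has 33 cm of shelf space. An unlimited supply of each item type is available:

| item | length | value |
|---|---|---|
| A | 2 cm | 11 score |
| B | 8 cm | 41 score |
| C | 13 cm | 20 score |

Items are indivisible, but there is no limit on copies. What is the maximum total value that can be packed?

176 score

Best value-per-unit is A at 11/2, and filling with it alone uses length 16×2=32. No mix of the others beats 16×11 = 176.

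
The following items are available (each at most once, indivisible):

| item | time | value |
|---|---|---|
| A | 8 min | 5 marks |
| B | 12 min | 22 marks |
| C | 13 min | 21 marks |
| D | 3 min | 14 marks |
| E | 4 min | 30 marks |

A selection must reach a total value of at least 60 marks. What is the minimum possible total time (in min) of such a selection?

19

Subsets with value ≥ 60, sorted by total time:
- B+D+E: time 19, value 66
- C+D+E: time 20, value 65
Minimum time: 19 min.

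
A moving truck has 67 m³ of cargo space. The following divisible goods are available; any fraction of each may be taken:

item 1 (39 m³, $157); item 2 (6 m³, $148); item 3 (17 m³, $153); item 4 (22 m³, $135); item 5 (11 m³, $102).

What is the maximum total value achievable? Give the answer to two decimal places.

582.28

Take in order of value per unit:
- item 2 (148/6 per unit): all 6 → value 148, running total 148.00
- item 5 (102/11 per unit): all 11 → value 102, running total 250.00
- item 3 (153/17 per unit): all 17 → value 153, running total 403.00
- item 4 (135/22 per unit): all 22 → value 135, running total 538.00
- item 1 (157/39 per unit): 11 of 39 → value 11×157/39 = 44.2821, running total 582.28
Total 582.28.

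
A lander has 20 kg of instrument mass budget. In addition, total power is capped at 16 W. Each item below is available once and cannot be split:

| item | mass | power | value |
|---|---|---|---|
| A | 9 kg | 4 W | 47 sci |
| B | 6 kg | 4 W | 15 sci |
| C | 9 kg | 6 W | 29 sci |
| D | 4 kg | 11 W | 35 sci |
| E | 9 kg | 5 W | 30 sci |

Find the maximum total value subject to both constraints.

82 sci

Feasible sets respecting both limits:
- A+D: mass 13, power 15, value 82
- A+E: mass 18, power 9, value 77
- A+C: mass 18, power 10, value 76
Best: 82 sci.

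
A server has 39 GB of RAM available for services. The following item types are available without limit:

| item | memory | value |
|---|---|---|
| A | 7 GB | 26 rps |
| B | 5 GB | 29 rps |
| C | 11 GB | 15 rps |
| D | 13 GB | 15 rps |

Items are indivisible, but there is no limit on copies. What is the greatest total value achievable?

203 rps

Best value-per-unit is B at 29/5, and filling with it alone uses memory 7×5=35. No mix of the others beats 7×29 = 203.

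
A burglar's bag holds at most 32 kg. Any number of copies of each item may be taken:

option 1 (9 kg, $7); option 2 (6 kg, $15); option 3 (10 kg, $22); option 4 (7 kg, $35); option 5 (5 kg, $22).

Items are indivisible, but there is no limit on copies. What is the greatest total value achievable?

$149

Best value-per-unit is option 4 at 35/7; filling with it alone gives 4×35 = 140.
Optimal mix: 3×option 4 + 2×option 5 → weight 31, value 149.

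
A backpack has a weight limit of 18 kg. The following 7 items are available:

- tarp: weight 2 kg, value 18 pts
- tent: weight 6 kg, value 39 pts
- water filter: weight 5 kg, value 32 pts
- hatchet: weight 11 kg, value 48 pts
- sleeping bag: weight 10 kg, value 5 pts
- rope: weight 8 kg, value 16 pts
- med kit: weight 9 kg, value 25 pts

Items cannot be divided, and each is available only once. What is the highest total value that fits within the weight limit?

Check high-value combinations within 18 kg:
- tarp+water filter+hatchet: weight 2+5+11=18, value 18+32+48=98
- tarp+tent+water filter: weight 2+6+5=13, value 18+39+32=89
- tent+hatchet: weight 6+11=17, value 39+48=87
- tarp+tent+med kit: weight 2+6+9=17, value 18+39+25=82
Best: 98 pts.

98 pts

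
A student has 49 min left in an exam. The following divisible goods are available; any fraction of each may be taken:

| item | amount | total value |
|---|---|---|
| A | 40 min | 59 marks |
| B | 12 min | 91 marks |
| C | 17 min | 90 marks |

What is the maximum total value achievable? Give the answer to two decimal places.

210.50

Take in order of value per unit:
- B (91/12 per unit): all 12 → value 91, running total 91.00
- C (90/17 per unit): all 17 → value 90, running total 181.00
- A (59/40 per unit): 20 of 40 → value 20×59/40 = 29.5000, running total 210.50
Total 210.50.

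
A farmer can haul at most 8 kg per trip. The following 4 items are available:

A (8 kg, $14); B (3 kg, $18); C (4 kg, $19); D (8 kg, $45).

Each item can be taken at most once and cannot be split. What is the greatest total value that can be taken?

$45

Check high-value combinations within 8 kg:
- D: weight 8, value 45
- B+C: weight 3+4=7, value 18+19=37
- C: weight 4, value 19
- B: weight 3, value 18
Best: $45.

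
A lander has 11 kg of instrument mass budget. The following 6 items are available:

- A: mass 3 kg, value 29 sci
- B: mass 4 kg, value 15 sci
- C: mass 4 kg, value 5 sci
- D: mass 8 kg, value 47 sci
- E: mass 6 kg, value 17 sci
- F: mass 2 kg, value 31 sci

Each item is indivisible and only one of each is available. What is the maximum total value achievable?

Check high-value combinations within 11 kg:
- D+F: mass 8+2=10, value 47+31=78
- A+E+F: mass 3+6+2=11, value 29+17+31=77
- A+D: mass 3+8=11, value 29+47=76
- A+B+F: mass 3+4+2=9, value 29+15+31=75
Best: 78 sci.

78 sci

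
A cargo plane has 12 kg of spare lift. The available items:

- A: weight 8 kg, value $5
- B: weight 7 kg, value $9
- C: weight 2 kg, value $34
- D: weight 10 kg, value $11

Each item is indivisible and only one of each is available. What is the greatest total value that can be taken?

$45

Check high-value combinations within 12 kg:
- C+D: weight 2+10=12, value 34+11=45
- B+C: weight 7+2=9, value 9+34=43
- A+C: weight 8+2=10, value 5+34=39
- C: weight 2, value 34
- D: weight 10, value 11
Best: $45.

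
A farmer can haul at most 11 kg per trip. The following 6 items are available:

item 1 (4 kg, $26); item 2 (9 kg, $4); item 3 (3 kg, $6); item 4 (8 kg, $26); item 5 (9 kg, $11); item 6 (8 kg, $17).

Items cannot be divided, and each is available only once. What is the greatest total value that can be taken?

Check high-value combinations within 11 kg:
- item 1+item 3: weight 4+3=7, value 26+6=32
- item 3+item 4: weight 3+8=11, value 6+26=32
- item 1: weight 4, value 26
- item 4: weight 8, value 26
- item 3+item 6: weight 3+8=11, value 6+17=23
Best: $32.

$32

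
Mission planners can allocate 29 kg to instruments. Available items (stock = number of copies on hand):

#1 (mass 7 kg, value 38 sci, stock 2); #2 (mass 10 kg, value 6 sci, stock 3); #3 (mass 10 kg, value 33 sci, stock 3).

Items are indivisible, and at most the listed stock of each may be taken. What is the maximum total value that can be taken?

Best selections within mass 29 and stock limits:
- 2×#1 + 1×#3: mass 24, value 109
- 1×#1 + 2×#3: mass 27, value 104
- 2×#1 + 1×#2: mass 24, value 82
Best: 109 sci.

109 sci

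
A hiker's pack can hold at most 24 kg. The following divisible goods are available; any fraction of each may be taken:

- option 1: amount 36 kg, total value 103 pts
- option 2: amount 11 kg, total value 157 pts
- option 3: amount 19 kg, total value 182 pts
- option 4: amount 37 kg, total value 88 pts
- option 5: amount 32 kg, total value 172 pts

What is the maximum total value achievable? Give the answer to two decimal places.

281.53

Take in order of value per unit:
- option 2 (157/11 per unit): all 11 → value 157, running total 157.00
- option 3 (182/19 per unit): 13 of 19 → value 13×182/19 = 124.5263, running total 281.53
Total 281.53.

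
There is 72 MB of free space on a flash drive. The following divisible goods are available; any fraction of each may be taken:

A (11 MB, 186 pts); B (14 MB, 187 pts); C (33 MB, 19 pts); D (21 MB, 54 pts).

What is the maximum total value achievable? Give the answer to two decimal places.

441.97

Take in order of value per unit:
- A (186/11 per unit): all 11 → value 186, running total 186.00
- B (187/14 per unit): all 14 → value 187, running total 373.00
- D (54/21 per unit): all 21 → value 54, running total 427.00
- C (19/33 per unit): 26 of 33 → value 26×19/33 = 14.9697, running total 441.97
Total 441.97.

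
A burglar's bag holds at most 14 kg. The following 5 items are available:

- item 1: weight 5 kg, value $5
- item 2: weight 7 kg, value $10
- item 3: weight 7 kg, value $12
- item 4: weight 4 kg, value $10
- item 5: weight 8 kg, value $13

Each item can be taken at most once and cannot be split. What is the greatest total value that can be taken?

$23

This is a 0/1 knapsack; check combinations near the capacity.
- item 4+item 5: weight 4+8=12, value 10+13=23
- item 3+item 4: weight 7+4=11, value 12+10=22
- item 2+item 3: weight 7+7=14, value 10+12=22
Best: $23.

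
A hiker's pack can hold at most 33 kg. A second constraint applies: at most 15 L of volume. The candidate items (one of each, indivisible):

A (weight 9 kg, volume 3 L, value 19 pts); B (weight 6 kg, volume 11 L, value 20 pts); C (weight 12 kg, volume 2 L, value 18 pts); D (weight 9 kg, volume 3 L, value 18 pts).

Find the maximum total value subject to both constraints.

55 pts

Feasible sets respecting both limits:
- A+C+D: weight 30, volume 8, value 55
- A+B: weight 15, volume 14, value 39
- B+C: weight 18, volume 13, value 38
Best: 55 pts.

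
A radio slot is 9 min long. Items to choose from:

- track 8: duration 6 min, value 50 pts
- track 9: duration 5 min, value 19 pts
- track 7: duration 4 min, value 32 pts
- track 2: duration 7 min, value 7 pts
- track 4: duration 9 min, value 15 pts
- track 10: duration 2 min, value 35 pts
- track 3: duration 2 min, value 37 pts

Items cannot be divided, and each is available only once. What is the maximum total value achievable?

This is a 0/1 knapsack; check combinations near the capacity.
- track 7+track 10+track 3: duration 4+2+2=8, value 32+35+37=104
- track 9+track 10+track 3: duration 5+2+2=9, value 19+35+37=91
- track 8+track 3: duration 6+2=8, value 50+37=87
- track 8+track 10: duration 6+2=8, value 50+35=85
- track 10+track 3: duration 2+2=4, value 35+37=72
Best: 104 pts.

104 pts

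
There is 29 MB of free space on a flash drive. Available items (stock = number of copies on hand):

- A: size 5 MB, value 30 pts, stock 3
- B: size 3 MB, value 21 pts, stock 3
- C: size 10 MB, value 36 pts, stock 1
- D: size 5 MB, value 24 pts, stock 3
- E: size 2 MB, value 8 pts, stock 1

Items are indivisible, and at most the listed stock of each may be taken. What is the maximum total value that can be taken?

177 pts

Best selections within size 29 and stock limits:
- 3×A + 3×B + 1×D: size 29, value 177
- 2×A + 3×B + 2×D: size 29, value 171
- 1×A + 3×B + 3×D: size 29, value 165
Best: 177 pts.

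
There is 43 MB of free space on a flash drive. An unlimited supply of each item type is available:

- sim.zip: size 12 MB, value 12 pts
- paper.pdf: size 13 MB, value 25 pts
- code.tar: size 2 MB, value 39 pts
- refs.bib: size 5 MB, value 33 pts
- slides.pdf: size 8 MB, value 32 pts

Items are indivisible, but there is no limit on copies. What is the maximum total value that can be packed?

819 pts

Best value-per-unit is code.tar at 39/2, and filling with it alone uses size 21×2=42. No mix of the others beats 21×39 = 819.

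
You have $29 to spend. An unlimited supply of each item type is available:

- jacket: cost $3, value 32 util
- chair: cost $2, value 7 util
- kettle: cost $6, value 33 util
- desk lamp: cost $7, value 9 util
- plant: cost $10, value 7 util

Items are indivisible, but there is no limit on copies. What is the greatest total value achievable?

295 util

Best value-per-unit is jacket at 32/3; filling with it alone gives 9×32 = 288.
Optimal mix: 9×jacket + 1×chair → cost 29, value 295.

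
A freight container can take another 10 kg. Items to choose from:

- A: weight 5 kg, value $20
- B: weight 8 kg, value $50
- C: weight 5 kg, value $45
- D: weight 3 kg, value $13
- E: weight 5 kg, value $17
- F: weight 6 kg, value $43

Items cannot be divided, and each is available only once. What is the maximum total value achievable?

$65

This is a 0/1 knapsack; check combinations near the capacity.
- A+C: weight 5+5=10, value 20+45=65
- C+E: weight 5+5=10, value 45+17=62
- C+D: weight 5+3=8, value 45+13=58
- D+F: weight 3+6=9, value 13+43=56
- B: weight 8, value 50
Best: $65.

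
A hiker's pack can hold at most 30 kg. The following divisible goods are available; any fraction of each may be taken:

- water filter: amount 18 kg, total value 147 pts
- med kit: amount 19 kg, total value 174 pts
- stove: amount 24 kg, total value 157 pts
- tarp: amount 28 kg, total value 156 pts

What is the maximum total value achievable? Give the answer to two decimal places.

Take in order of value per unit:
- med kit (174/19 per unit): all 19 → value 174, running total 174.00
- water filter (147/18 per unit): 11 of 18 → value 11×147/18 = 89.8333, running total 263.83
Total 263.83.

263.83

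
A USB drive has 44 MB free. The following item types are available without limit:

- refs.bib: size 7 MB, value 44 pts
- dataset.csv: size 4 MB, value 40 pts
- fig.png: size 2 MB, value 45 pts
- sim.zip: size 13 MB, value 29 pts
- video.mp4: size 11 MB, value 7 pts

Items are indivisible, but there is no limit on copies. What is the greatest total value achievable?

990 pts

Best value-per-unit is fig.png at 45/2, and filling with it alone uses size 22×2=44. No mix of the others beats 22×45 = 990.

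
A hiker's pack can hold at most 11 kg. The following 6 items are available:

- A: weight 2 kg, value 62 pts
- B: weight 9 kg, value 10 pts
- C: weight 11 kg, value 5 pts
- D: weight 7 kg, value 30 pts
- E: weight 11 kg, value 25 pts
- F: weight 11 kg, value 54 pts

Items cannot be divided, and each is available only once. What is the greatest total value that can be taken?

92 pts

Check high-value combinations within 11 kg:
- A+D: weight 2+7=9, value 62+30=92
- A+B: weight 2+9=11, value 62+10=72
- A: weight 2, value 62
Best: 92 pts.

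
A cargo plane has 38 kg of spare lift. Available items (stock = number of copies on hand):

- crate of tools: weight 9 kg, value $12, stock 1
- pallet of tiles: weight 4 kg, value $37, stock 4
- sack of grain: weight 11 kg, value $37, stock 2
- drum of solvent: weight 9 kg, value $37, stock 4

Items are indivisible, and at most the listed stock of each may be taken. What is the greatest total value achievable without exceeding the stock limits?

$222

Best selections within weight 38 and stock limits:
- 4×pallet of tiles + 2×drum of solvent: weight 34, value 222
- 4×pallet of tiles + 1×sack of grain + 1×drum of solvent: weight 36, value 222
Best: $222.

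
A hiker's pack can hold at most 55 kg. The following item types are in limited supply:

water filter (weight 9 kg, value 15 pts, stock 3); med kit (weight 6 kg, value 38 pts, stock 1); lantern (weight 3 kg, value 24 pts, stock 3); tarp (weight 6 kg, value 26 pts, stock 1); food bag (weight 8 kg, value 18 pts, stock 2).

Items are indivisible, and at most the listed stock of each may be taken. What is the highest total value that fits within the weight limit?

202 pts

Top feasible selections:
- 2×water filter + 1×med kit + 3×lantern + 1×tarp + 2×food bag: weight 55, value 202
- 1×water filter + 1×med kit + 3×lantern + 1×tarp + 2×food bag: weight 46, value 187
- 2×water filter + 1×med kit + 3×lantern + 1×tarp + 1×food bag: weight 47, value 184
- 3×water filter + 1×med kit + 3×lantern + 1×tarp: weight 48, value 181
Best: 202 pts.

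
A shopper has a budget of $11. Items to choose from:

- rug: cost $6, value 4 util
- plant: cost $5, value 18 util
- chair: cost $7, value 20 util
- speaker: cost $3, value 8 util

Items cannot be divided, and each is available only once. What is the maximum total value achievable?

This is a 0/1 knapsack; check combinations near the capacity.
- chair+speaker: cost 7+3=10, value 20+8=28
- plant+speaker: cost 5+3=8, value 18+8=26
- rug+plant: cost 6+5=11, value 4+18=22
- chair: cost 7, value 20
Best: 28 util.

28 util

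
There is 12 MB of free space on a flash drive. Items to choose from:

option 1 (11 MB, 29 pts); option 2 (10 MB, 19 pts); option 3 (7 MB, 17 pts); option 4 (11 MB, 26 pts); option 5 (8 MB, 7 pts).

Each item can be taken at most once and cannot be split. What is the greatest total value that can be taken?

29 pts

This is a 0/1 knapsack; check combinations near the capacity.
- option 1: size 11, value 29
- option 4: size 11, value 26
- option 2: size 10, value 19
Best: 29 pts.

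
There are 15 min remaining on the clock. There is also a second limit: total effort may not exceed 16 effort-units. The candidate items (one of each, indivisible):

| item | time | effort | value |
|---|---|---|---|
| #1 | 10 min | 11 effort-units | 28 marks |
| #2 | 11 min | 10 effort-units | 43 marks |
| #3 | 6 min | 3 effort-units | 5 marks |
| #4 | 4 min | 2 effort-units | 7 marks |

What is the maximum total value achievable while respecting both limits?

50 marks

Feasible sets respecting both limits:
- #2+#4: time 15, effort 12, value 50
- #2: time 11, effort 10, value 43
- #1+#4: time 14, effort 13, value 35
Best: 50 marks.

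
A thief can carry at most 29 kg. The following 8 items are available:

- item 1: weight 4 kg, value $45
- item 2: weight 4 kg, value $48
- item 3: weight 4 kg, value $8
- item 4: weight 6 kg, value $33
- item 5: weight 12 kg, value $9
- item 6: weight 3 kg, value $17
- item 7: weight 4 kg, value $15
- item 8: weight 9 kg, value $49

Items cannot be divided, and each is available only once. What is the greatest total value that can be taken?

$192

Check high-value combinations within 29 kg:
- item 1+item 2+item 4+item 6+item 8: weight 4+4+6+3+9=26, value 45+48+33+17+49=192
- item 1+item 2+item 4+item 7+item 8: weight 4+4+6+4+9=27, value 45+48+33+15+49=190
- item 1+item 2+item 3+item 4+item 8: weight 4+4+4+6+9=27, value 45+48+8+33+49=183
- item 1+item 2+item 3+item 6+item 7+item 8: weight 4+4+4+3+4+9=28, value 45+48+8+17+15+49=182
- item 1+item 2+item 4+item 8: weight 4+4+6+9=23, value 45+48+33+49=175
Best: $192.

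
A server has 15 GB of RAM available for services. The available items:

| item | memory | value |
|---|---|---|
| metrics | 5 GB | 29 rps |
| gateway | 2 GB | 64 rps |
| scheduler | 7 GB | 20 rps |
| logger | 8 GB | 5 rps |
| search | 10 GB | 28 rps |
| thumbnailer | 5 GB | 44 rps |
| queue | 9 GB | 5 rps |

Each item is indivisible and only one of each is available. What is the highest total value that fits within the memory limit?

137 rps

Check high-value combinations within 15 GB:
- metrics+gateway+thumbnailer: memory 5+2+5=12, value 29+64+44=137
- gateway+scheduler+thumbnailer: memory 2+7+5=14, value 64+20+44=128
- metrics+gateway+scheduler: memory 5+2+7=14, value 29+64+20=113
- gateway+logger+thumbnailer: memory 2+8+5=15, value 64+5+44=113
Best: 137 rps.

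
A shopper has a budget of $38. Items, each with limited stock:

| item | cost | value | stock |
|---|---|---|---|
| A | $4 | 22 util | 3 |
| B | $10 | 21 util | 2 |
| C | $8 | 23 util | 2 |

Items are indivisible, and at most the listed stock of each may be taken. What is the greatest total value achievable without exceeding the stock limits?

133 util

Best selections within cost 38 and stock limits:
- 3×A + 1×B + 2×C: cost 38, value 133
- 3×A + 2×C: cost 28, value 112
Best: 133 util.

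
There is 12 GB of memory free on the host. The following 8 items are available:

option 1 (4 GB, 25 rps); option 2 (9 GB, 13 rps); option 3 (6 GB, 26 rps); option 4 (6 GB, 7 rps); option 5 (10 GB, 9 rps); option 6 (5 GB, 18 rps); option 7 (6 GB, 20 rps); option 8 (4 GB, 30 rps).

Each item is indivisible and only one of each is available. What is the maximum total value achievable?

This is a 0/1 knapsack; check combinations near the capacity.
- option 3+option 8: memory 6+4=10, value 26+30=56
- option 1+option 8: memory 4+4=8, value 25+30=55
- option 1+option 3: memory 4+6=10, value 25+26=51
Best: 56 rps.

56 rps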